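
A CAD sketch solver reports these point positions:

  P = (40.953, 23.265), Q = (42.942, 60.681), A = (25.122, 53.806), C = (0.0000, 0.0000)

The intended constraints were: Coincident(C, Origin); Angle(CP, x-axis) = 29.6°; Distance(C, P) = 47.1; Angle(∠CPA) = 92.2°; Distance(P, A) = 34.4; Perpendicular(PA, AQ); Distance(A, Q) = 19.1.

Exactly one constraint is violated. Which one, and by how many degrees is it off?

Perpendicular(PA, AQ) — off by 6.30°.

C = (0.00, 0.00) ✓; CP at 29.60° ✓; |CP| = 47.10 ✓; ∠CPA = 92.20° ✓; |PA| = 34.40 ✓; ∠(PA, AQ) = 96.30° ✗; |AQ| = 19.10 ✓.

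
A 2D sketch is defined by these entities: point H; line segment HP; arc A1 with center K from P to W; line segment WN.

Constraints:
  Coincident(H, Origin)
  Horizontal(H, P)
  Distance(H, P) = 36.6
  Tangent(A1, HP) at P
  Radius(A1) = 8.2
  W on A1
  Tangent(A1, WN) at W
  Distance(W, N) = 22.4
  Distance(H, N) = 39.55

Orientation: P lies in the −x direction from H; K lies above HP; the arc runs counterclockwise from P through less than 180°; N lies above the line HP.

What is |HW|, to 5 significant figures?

29.381

Checks: |KW| = 8.200 ✓; ∠(KW, WN) = 90.00° ✓; |WN| = 22.40 ✓; |HN| = 39.55 ✓.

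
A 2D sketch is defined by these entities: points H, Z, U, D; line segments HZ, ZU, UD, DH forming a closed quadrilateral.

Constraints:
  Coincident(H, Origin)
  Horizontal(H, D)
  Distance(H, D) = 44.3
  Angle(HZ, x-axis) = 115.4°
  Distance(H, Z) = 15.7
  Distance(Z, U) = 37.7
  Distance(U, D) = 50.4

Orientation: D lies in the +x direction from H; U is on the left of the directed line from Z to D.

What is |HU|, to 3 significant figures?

46.4

Checks: |ZU| = 37.70 ✓; |UD| = 50.40 ✓.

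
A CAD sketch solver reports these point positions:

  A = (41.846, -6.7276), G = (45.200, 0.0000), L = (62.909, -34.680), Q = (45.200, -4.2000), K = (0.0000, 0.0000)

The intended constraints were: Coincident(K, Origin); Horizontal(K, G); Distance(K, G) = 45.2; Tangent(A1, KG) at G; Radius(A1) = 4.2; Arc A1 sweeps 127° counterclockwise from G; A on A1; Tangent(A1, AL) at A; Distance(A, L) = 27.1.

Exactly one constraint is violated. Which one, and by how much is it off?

Distance(A, L) = 27.1 — off by 7.90.

K = (0.00, 0.00) ✓; K.y = 0.00, G.y = 0.00 ✓; |KG| = 45.20 ✓; ∠(QG, GK) = 90.00° ✓; |QG| = 4.200 ✓; bearing(Q→A) − bearing(Q→G) = 127.0° ✓; |QA| = 4.200 ✓; ∠(QA, AL) = 90.00° ✓; |AL| = 35.00 ✗.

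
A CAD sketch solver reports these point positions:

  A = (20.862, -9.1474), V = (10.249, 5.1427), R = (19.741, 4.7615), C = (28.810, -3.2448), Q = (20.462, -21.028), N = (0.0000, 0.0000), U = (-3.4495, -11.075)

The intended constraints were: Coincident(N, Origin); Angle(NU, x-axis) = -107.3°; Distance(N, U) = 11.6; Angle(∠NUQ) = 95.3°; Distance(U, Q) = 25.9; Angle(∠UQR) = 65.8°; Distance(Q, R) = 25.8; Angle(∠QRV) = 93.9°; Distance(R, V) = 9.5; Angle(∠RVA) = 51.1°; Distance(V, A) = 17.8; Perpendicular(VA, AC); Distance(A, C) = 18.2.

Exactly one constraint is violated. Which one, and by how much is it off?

Distance(A, C) = 18.2 — off by 8.30.

N = (0.00, 0.00) ✓; NU at -107.3° ✓; |NU| = 11.60 ✓; ∠NUQ = 95.30° ✓; |UQ| = 25.90 ✓; ∠UQR = 65.80° ✓; |QR| = 25.80 ✓; ∠QRV = 93.90° ✓; |RV| = 9.500 ✓; ∠RVA = 51.10° ✓; |VA| = 17.80 ✓; ∠(VA, AC) = 90.00° ✓; |AC| = 9.900 ✗.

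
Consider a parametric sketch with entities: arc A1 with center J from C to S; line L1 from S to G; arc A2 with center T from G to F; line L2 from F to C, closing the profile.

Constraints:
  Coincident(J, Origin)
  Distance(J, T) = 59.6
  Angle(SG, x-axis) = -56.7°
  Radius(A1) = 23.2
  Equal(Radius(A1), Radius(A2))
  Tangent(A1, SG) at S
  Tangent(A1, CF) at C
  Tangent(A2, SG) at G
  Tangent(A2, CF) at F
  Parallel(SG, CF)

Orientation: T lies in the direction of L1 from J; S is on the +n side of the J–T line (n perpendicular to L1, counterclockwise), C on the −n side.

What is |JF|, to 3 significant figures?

64.0

The slot axis is L1's direction at -56.7°, so u = (cos -56.7°, sin -56.7°) = (0.549, -0.836) and n = (−sin -56.7°, cos -56.7°) = (0.836, 0.549). J is at the origin and T lies 59.6 along u from J, so T = 59.6·u = (32.7, -49.8). Tangency of A1 to both parallel lines with radius 23.2 puts S and C at J ± 23.2·n: S = (19.4, 12.7), C = (-19.4, -12.7). Equal radii place G and F the same way about T: G = T + 23.2·n = (52.1, -37.1), F = T − 23.2·n = (13.3, -62.6). Then |JF| = |F − J| = 64.0.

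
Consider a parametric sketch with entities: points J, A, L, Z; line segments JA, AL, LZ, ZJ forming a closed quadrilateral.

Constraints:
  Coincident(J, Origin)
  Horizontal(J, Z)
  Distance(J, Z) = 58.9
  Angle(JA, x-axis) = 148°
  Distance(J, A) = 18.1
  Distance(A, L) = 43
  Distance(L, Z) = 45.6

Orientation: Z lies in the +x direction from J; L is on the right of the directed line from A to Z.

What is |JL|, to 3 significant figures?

25.3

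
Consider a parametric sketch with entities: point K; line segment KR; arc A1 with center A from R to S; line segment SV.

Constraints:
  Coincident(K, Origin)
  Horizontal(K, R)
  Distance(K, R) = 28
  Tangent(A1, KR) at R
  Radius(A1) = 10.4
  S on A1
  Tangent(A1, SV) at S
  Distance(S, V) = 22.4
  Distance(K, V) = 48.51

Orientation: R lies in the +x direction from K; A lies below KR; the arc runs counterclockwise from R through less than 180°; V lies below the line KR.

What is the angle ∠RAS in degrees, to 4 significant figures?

129.8°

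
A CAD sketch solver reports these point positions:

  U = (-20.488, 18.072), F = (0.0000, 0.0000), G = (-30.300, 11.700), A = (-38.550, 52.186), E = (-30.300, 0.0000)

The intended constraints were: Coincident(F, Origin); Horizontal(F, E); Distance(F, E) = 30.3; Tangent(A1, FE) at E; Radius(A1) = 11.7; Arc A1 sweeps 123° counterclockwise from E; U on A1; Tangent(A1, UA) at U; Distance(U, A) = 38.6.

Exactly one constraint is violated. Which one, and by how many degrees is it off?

Tangent(A1, UA) at U — off by 5.10°.

F = (0.00, 0.00) ✓; F.y = 0.00, E.y = 0.00 ✓; |FE| = 30.30 ✓; ∠(GE, EF) = 90.00° ✓; |GE| = 11.70 ✓; bearing(G→U) − bearing(G→E) = 123.0° ✓; |GU| = 11.70 ✓; ∠(GU, UA) = 95.10° ✗; |UA| = 38.60 ✓.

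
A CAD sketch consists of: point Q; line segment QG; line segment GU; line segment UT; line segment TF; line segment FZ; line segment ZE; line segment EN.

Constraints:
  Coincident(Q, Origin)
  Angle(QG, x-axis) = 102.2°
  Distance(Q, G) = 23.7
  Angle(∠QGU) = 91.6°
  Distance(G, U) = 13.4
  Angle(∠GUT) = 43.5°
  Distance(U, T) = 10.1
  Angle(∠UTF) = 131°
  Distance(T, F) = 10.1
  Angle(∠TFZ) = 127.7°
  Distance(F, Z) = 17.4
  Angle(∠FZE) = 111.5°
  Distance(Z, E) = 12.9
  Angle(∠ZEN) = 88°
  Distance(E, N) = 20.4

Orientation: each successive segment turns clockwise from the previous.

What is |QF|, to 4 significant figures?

18.01

Q is at the origin; QG runs at 102.2° with length 23.7, so G = (-5.008, 23.16). ∠QGU = 91.6° gives GU at 13.80° from the x-axis; with |GU| = 13.4, U = (8.005, 26.36). ∠GUT = 43.5° gives UT at -122.7° from the x-axis; with |UT| = 10.1, T = (2.548, 17.86). ∠UTF = 131.0° gives TF at -171.7° from the x-axis; with |TF| = 10.1, F = (-7.446, 16.40). Then |QF| = |F − Q| = 18.01.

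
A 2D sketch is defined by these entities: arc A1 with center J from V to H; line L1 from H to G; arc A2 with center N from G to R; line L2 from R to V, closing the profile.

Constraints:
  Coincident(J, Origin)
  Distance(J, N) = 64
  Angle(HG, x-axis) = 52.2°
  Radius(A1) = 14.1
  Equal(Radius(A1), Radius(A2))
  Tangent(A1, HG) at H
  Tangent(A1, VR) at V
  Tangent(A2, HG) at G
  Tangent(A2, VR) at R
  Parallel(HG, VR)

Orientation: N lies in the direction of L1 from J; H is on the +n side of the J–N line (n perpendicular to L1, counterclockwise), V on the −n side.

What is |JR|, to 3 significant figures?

65.5

Tangency of A1 to both parallel lines with radius 14.1 puts H and V at J ± 14.1·n: H = (-11.1, 8.64), V = (11.1, -8.64). Equal radii place G and R the same way about N: G = N + 14.1·n = (28.1, 59.2), R = N − 14.1·n = (50.4, 41.9). Then |JR| = |R − J| = 65.5.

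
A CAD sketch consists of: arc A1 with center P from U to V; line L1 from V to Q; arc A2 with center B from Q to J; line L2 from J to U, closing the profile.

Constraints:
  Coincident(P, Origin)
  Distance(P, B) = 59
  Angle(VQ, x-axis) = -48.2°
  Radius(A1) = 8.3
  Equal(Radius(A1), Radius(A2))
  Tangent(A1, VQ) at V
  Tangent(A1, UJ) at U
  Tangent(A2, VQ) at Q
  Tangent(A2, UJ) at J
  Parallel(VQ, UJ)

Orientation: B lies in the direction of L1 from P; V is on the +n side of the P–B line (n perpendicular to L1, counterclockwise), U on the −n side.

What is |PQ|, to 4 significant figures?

59.58

The slot axis is L1's direction at -48.2°, so u = (cos -48.2°, sin -48.2°) = (0.6665, -0.7455) and n = (−sin -48.2°, cos -48.2°) = (0.7455, 0.6665). P is at the origin and B lies 59.0 along u from P, so B = 59.0·u = (39.33, -43.98). Tangency of A1 to both parallel lines with radius 8.3 puts V and U at P ± 8.3·n: V = (6.187, 5.532), U = (-6.187, -5.532). Equal radii place Q and J the same way about B: Q = B + 8.3·n = (45.51, -38.45), J = B − 8.3·n = (33.14, -49.52). Then |PQ| = |Q − P| = 59.58.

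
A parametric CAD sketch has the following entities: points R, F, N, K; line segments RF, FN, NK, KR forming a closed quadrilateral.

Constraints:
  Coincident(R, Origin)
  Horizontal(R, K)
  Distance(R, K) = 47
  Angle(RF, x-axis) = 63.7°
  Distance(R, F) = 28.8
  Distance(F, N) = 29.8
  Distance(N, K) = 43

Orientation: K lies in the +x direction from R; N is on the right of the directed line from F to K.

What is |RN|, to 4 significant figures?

4.891

Checks: |FN| = 29.80 ✓; |NK| = 43.00 ✓.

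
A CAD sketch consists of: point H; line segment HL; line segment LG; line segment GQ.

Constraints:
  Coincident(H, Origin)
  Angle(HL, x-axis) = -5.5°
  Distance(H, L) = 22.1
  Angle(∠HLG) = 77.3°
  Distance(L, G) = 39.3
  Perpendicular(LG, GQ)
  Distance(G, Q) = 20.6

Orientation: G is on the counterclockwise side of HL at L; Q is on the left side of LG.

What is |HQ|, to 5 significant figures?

34.455

∠HLG = 77.3°, so LG runs at -5.5° + (180° − 77.3°) = 97.200° from the x-axis; with |LG| = 39.3, G = L + 39.3·(cos 97.200°, sin 97.200°) = (17.073, 36.872). LG ⟂ GQ; with |GQ| = 20.6 on the left of LG, Q = G + 20.6·(-0.99211, -0.12533) = (-3.3649, 34.290). Then |HQ| = |Q − H| = 34.455.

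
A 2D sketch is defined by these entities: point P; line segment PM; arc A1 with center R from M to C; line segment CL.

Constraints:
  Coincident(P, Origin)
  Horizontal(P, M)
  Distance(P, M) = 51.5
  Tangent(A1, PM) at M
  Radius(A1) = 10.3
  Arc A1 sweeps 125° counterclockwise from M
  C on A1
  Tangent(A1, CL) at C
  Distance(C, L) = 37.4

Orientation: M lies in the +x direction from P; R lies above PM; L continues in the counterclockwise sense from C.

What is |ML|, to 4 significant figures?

48.62

P is at the origin; PM is horizontal with |PM| = 51.5 and M on the +x side, so M = (51.50, 0.000). The tangent condition forces RM to be normal to PM, so R = M + (0, 10.3) = (51.50, 10.30). On A1, M sits at bearing -90° from R; a 125° counterclockwise sweep puts C at bearing 35°, so C = R + 10.3·(cos 35°, sin 35°) = (59.94, 16.21). A1 meets CL tangentially, so RC is at right angles to CL, so CL runs along (−sin 35°, cos 35°); with |CL| = 37.4, L = (38.49, 46.84). Then |ML| = |L − M| = 48.62.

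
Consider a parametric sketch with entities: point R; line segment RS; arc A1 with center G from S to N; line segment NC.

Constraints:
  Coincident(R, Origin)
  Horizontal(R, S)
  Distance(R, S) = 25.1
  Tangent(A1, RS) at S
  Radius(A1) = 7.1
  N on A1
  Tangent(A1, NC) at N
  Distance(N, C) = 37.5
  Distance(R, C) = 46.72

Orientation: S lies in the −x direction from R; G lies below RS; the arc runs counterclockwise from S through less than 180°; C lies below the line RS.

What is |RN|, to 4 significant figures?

33.11

Checks: R = (0.00, 0.00) ✓; |GN| = 7.100 ✓; ∠(GN, NC) = 90.00° ✓; |NC| = 37.50 ✓; |RC| = 46.72 ✓.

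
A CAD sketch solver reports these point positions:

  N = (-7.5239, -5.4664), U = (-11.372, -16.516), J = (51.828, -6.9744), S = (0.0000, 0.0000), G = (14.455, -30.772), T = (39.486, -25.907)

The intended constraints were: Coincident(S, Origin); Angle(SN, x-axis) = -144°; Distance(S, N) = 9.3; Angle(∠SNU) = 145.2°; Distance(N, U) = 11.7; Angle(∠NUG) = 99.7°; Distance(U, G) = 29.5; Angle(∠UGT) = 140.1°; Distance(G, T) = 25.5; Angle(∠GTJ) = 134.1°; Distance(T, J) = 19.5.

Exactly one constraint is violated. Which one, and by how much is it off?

Distance(T, J) = 19.5 — off by 3.10.

S = (0.00, 0.00) ✓; SN at -144.0° ✓; |SN| = 9.300 ✓; ∠SNU = 145.2° ✓; |NU| = 11.70 ✓; ∠NUG = 99.70° ✓; |UG| = 29.50 ✓; ∠UGT = 140.1° ✓; |GT| = 25.50 ✓; ∠GTJ = 134.1° ✓; |TJ| = 22.60 ✗.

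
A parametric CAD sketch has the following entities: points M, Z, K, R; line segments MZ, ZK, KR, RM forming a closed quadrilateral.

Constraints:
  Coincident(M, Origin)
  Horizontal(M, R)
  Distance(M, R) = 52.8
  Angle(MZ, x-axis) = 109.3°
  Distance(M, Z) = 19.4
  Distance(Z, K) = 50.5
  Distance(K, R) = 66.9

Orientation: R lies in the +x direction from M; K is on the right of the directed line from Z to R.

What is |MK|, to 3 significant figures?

32.7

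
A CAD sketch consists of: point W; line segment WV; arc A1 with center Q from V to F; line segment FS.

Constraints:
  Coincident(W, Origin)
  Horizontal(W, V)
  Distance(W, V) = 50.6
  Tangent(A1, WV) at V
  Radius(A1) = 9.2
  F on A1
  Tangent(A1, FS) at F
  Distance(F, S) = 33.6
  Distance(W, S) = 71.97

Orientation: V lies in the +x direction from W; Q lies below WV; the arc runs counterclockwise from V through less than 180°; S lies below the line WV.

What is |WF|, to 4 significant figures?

44.42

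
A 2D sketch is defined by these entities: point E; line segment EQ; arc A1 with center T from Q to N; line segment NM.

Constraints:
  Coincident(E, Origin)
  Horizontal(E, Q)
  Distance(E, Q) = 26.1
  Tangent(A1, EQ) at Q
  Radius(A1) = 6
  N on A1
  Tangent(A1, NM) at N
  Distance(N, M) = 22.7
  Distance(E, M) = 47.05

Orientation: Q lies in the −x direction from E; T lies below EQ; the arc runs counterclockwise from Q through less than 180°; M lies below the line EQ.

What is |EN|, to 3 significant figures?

31.9

E is at the origin; E and Q share the same y with |EQ| = 26.1 and Q on the −x side, so Q = (-26.1, 0.00). Tangency of A1 to EQ means the radius TQ is perpendicular to EQ, so T = Q + (0, -6) = (-26.1, -6.00). Since TN ⟂ NM (tangency), |TM| = √(6.0² + 22.7²) = 23.5 regardless of where N sits on A1. So M lies on both circle(E, 47.05) and circle(T, 23.5); the below-EQ intersection is M = (-39.8, -25.0). N is the foot of the tangent from M: N = (-31.7, -3.85).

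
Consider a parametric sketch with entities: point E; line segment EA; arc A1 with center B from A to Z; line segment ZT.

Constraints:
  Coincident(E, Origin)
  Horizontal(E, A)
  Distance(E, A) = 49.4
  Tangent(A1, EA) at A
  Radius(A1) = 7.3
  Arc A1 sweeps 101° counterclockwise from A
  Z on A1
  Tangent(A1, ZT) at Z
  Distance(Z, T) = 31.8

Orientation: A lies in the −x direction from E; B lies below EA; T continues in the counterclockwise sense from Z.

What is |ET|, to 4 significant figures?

64.36

E is at the origin; EA is horizontal with |EA| = 49.4 and A on the −x side, so A = (-49.40, 0.000). Tangency of A1 to EA means the radius BA is perpendicular to EA, so B = A + (0, -7.3) = (-49.40, -7.300). On A1, A sits at bearing 90° from B; a 101° counterclockwise sweep puts Z at bearing 191°, so Z = B + 7.3·(cos 191°, sin 191°) = (-56.57, -8.693). The tangent condition forces BZ to be normal to ZT, so ZT runs along (−sin 191°, cos 191°); with |ZT| = 31.8, T = (-50.50, -39.91). Then |ET| = |T − E| = 64.36.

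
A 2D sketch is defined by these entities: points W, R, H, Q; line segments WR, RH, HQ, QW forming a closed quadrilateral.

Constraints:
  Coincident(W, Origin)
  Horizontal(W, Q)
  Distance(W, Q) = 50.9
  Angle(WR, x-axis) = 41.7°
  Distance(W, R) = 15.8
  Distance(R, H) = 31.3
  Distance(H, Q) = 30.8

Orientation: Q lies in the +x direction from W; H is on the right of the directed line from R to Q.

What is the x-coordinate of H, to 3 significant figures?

25.6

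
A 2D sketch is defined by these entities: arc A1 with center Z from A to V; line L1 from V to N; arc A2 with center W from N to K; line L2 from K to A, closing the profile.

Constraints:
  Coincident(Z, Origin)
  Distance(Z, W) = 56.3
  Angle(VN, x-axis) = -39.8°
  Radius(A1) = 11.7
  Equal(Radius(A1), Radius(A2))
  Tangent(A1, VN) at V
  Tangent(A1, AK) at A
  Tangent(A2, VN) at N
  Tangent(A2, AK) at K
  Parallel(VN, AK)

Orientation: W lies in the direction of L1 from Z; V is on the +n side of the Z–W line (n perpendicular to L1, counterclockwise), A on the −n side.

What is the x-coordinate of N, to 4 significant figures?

50.74

Tangency of A1 to both parallel lines with radius 11.7 puts V and A at Z ± 11.7·n: V = (7.489, 8.989), A = (-7.489, -8.989). Equal radii place N and K the same way about W: N = W + 11.7·n = (50.74, -27.05), K = W − 11.7·n = (35.77, -45.03). So N.x = 50.74.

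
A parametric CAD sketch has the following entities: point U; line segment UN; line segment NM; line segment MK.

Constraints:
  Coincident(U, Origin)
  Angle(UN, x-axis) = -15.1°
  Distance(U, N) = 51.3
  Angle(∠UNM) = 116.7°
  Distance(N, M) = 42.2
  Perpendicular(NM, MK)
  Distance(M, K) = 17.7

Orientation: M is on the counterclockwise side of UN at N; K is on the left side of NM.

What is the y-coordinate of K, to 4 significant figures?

29.89

U is at the origin; UN runs at -15.1° with length 51.3, so N = 51.3·(cos -15.1°, sin -15.1°) = (49.53, -13.36). ∠UNM = 116.7°, so NM runs at -15.1° + (180° − 116.7°) = 48.20° from the x-axis; with |NM| = 42.2, M = N + 42.2·(cos 48.20°, sin 48.20°) = (77.66, 18.10). NM ⟂ MK; with |MK| = 17.7 on the left of NM, K = M + 17.7·(-0.7455, 0.6665) = (64.46, 29.89). So K.y = 29.89.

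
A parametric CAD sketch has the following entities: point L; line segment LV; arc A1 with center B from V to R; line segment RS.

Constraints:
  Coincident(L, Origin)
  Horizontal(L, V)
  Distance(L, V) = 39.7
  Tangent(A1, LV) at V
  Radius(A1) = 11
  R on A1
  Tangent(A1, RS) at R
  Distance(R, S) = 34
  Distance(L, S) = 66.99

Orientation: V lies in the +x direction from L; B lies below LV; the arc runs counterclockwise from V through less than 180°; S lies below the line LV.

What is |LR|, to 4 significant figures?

34.96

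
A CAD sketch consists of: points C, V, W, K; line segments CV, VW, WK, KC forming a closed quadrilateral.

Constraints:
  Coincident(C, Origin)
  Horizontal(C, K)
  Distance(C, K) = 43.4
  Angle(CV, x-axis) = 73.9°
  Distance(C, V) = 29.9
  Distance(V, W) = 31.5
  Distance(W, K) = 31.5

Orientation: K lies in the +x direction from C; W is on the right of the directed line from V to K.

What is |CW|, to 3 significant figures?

12.3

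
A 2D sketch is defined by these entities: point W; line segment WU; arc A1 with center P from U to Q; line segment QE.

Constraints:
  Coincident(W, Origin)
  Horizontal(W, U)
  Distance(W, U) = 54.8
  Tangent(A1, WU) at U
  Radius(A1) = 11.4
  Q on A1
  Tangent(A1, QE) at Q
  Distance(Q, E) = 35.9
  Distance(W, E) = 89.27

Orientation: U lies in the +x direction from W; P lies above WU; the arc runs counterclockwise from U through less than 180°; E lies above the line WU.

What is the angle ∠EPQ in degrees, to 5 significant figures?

72.383°

Checks: |PQ| = 11.40 ✓; ∠(PQ, QE) = 90.00° ✓; |QE| = 35.90 ✓; |WE| = 89.27 ✓.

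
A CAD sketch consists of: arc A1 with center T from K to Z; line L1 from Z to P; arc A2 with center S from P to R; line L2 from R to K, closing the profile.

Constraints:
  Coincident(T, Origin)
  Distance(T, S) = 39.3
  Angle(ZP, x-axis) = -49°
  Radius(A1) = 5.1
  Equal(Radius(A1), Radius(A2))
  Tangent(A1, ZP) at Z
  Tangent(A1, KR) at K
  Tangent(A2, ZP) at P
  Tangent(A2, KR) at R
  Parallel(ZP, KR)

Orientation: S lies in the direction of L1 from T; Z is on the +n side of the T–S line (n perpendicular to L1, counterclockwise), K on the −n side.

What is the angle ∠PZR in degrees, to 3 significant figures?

14.5°

Tangency of A1 to both parallel lines with radius 5.1 puts Z and K at T ± 5.1·n: Z = (3.85, 3.35), K = (-3.85, -3.35). Equal radii place P and R the same way about S: P = S + 5.1·n = (29.6, -26.3), R = S − 5.1·n = (21.9, -33.0). Then cos ∠PZR = ZP·ZR / (|ZP||ZR|), giving 14.5°.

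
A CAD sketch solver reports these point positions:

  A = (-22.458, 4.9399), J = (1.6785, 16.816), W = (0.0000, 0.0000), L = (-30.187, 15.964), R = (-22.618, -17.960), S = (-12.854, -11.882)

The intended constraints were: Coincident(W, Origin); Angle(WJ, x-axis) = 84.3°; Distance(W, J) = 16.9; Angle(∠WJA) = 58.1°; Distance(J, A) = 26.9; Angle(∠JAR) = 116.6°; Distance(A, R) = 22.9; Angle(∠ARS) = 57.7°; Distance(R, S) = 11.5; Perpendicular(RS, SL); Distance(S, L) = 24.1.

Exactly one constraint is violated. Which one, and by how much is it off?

Distance(S, L) = 24.1 — off by 8.70.

W = (0.00, 0.00) ✓; WJ at 84.30° ✓; |WJ| = 16.90 ✓; ∠WJA = 58.10° ✓; |JA| = 26.90 ✓; ∠JAR = 116.6° ✓; |AR| = 22.90 ✓; ∠ARS = 57.70° ✓; |RS| = 11.50 ✓; ∠(RS, SL) = 90.00° ✓; |SL| = 32.80 ✗.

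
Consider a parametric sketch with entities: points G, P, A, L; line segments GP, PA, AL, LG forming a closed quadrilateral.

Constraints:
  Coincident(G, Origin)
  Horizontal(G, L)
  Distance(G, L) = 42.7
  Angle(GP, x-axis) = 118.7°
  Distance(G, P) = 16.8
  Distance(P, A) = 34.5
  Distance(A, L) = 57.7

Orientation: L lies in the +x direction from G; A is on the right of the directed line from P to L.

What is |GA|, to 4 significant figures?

22.75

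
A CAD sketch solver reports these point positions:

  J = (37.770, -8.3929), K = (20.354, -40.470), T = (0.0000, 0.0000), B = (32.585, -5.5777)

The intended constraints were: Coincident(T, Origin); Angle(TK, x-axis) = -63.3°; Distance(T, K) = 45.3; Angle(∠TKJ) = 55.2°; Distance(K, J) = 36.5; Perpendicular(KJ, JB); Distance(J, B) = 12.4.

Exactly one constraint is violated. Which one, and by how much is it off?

Distance(J, B) = 12.4 — off by 6.50.

T = (0.00, 0.00) ✓; TK at -63.30° ✓; |TK| = 45.30 ✓; ∠TKJ = 55.20° ✓; |KJ| = 36.50 ✓; ∠(KJ, JB) = 90.00° ✓; |JB| = 5.900 ✗.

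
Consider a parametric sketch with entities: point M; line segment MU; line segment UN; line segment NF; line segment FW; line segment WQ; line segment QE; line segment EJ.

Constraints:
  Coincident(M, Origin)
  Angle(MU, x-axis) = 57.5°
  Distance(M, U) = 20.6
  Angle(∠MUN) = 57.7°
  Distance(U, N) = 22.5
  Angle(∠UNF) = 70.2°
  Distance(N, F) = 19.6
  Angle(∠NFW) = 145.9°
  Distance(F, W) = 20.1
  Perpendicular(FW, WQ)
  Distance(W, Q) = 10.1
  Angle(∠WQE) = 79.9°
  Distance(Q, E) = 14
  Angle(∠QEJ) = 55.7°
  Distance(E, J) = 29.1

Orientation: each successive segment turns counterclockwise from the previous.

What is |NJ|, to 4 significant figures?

49.23

M is at the origin; MU runs at 57.5° with length 20.6, so U = (11.07, 17.37). ∠MUN = 57.7° gives UN at 179.8° from the x-axis; with |UN| = 22.5, N = (-11.43, 17.45). ∠UNF = 70.2° gives NF at -70.40° from the x-axis; with |NF| = 19.6, F = (-4.857, -1.012). ∠NFW = 145.9° gives FW at -36.30° from the x-axis; with |FW| = 20.1, W = (11.34, -12.91). FW is perpendicular to WQ, so WQ runs at 53.70°; with |WQ| = 10.1, Q = (17.32, -4.772). ∠WQE = 79.9° gives QE at 153.8° from the x-axis; with |QE| = 14.0, E = (4.760, 1.410). ∠QEJ = 55.7° gives EJ at -81.90° from the x-axis; with |EJ| = 29.1, J = (8.860, -27.40). Then |NJ| = |J − N| = 49.23.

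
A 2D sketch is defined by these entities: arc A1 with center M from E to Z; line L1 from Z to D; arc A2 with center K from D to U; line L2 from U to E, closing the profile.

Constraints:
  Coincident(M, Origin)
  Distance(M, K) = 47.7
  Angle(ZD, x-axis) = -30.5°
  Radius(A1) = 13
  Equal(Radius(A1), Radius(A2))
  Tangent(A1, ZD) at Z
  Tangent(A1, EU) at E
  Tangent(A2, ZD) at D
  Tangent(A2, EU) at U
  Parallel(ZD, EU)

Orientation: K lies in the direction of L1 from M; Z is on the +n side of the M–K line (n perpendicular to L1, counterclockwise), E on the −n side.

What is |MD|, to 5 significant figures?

49.440

The slot axis is L1's direction at -30.5°, so u = (cos -30.5°, sin -30.5°) = (0.86163, -0.50754) and n = (−sin -30.5°, cos -30.5°) = (0.50754, 0.86163). M is at the origin and K lies 47.7 along u from M, so K = 47.7·u = (41.100, -24.210). Tangency of A1 to both parallel lines with radius 13.0 puts Z and E at M ± 13.0·n: Z = (6.5980, 11.201), E = (-6.5980, -11.201). Equal radii place D and U the same way about K: D = K + 13.0·n = (47.698, -13.008), U = K − 13.0·n = (34.502, -35.411). Then |MD| = |D − M| = 49.440.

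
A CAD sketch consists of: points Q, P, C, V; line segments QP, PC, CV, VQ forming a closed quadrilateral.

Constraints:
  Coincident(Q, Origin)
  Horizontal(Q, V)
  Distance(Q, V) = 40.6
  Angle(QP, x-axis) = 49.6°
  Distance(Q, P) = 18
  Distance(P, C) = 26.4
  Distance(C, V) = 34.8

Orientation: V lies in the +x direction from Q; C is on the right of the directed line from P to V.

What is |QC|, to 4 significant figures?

14.86

Checks: Q = (0.00, 0.00) ✓; |PC| = 26.40 ✓; |CV| = 34.80 ✓.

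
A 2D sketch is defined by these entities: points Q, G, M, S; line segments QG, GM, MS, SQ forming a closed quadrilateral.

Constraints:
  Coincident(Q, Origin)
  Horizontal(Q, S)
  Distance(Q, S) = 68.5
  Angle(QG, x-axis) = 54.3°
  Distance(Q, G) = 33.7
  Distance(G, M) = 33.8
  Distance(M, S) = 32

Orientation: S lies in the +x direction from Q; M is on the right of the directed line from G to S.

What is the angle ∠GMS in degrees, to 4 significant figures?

116.6°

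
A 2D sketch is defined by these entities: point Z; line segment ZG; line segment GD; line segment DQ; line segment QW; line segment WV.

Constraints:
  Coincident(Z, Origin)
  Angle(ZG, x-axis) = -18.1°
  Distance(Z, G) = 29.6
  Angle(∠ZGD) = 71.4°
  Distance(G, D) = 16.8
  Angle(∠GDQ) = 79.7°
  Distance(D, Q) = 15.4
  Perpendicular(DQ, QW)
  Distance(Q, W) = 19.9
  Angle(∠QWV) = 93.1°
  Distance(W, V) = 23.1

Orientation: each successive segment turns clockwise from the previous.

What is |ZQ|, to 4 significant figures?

13.70

∠ZGD = 71.4° gives GD at -126.7° from the x-axis; with |GD| = 16.8, D = (18.10, -22.67). ∠GDQ = 79.7° gives DQ at 133.0° from the x-axis; with |DQ| = 15.4, Q = (7.592, -11.40). Then |ZQ| = |Q − Z| = 13.70.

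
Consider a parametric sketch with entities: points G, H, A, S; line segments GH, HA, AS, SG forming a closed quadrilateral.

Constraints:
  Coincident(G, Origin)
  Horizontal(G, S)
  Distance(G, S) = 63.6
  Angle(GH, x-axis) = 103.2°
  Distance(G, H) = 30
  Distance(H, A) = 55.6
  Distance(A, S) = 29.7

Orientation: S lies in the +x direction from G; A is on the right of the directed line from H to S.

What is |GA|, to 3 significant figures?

35.7

Checks: GH at 103.2° ✓; |HA| = 55.60 ✓; |AS| = 29.70 ✓.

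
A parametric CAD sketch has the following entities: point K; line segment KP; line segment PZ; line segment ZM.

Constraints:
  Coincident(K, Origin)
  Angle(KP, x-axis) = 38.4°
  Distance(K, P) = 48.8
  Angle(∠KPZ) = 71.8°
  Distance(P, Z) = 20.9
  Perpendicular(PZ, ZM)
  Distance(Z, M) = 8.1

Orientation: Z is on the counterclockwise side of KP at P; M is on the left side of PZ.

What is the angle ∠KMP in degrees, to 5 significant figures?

102.77°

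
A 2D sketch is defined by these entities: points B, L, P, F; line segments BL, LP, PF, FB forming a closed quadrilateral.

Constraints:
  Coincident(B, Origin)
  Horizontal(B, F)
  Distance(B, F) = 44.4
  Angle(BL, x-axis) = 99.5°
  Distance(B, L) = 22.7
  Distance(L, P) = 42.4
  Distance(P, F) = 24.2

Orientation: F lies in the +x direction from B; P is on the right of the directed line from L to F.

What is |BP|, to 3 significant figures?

25.1

B is at the origin; B and F share the same y with |BF| = 44.4 and F in +x, so F = (44.4, 0). BL runs at 99.5° with |BL| = 22.7, so L = (-3.75, 22.4). P is determined by |LP| = 42.4 and |PF| = 24.2 together: it lies at the intersection of circle(L, 42.4) and circle(F, 24.2). With |LF| = 53.1, the foot of the radical line on LF is 38.0 from L and the perpendicular offset is √(42.4² − 38.0²) = 18.9. Taking the right-of-LF solution: P = (22.7, -10.7).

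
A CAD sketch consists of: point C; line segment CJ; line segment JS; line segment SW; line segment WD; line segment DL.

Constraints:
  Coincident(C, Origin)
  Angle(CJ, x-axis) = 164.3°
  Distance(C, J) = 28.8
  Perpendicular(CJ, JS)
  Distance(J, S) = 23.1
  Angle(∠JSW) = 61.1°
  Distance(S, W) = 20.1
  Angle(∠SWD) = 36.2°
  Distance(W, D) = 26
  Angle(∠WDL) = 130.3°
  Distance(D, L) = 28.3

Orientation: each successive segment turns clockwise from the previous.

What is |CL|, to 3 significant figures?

64.8

C is at the origin; CJ runs at 164.3° with length 28.8, so J = (-27.7, 7.79). CJ is perpendicular to JS, so JS runs at 74.3°; with |JS| = 23.1, S = (-21.5, 30.0). ∠JSW = 61.1° gives SW at -44.6° from the x-axis; with |SW| = 20.1, W = (-7.16, 15.9). ∠SWD = 36.2° gives WD at 172° from the x-axis; with |WD| = 26.0, D = (-32.9, 19.7). ∠WDL = 130.3° gives DL at 122° from the x-axis; with |DL| = 28.3, L = (-47.8, 43.7). Then |CL| = |L − C| = 64.8.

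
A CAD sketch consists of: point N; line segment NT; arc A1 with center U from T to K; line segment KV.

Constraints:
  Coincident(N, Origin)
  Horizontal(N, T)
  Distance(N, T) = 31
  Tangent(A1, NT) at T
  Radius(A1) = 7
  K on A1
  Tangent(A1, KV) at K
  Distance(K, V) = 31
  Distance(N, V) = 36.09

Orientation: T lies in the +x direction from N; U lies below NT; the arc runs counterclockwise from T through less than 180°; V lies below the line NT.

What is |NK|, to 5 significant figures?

24.869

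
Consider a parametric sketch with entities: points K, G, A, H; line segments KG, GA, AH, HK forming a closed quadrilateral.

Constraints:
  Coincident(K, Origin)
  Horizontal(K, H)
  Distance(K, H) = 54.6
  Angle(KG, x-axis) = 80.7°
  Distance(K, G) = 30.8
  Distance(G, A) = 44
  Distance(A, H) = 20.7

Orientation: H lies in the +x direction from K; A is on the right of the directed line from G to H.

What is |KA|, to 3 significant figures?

34.2

Checks: KG at 80.70° ✓; |GA| = 44.00 ✓; |AH| = 20.70 ✓.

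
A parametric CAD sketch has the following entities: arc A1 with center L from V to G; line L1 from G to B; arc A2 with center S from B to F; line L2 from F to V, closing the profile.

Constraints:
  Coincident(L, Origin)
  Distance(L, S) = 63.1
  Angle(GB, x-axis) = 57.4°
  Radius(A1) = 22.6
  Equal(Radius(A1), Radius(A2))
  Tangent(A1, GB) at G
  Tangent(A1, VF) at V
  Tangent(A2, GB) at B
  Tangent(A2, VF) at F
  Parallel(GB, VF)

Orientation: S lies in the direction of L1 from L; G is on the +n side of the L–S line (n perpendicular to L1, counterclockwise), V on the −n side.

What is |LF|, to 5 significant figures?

67.025

The slot axis is L1's direction at 57.4°, so u = (cos 57.4°, sin 57.4°) = (0.53877, 0.84245) and n = (−sin 57.4°, cos 57.4°) = (-0.84245, 0.53877). L is at the origin and S lies 63.1 along u from L, so S = 63.1·u = (33.996, 53.159). Tangency of A1 to both parallel lines with radius 22.6 puts G and V at L ± 22.6·n: G = (-19.039, 12.176), V = (19.039, -12.176). Equal radii place B and F the same way about S: B = S + 22.6·n = (14.957, 65.335), F = S − 22.6·n = (53.036, 40.983). Then |LF| = |F − L| = 67.025.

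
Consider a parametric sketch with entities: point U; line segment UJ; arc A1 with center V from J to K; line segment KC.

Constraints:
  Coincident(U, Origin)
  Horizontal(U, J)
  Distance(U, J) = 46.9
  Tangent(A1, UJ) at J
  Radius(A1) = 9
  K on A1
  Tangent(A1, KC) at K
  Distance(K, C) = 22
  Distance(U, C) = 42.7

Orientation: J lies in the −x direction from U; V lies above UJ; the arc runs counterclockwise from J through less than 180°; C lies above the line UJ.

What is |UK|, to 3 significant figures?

38.8

Checks: U = (0.00, 0.00) ✓; |VK| = 9.000 ✓; ∠(VK, KC) = 90.00° ✓; |KC| = 22.00 ✓; |UC| = 42.70 ✓.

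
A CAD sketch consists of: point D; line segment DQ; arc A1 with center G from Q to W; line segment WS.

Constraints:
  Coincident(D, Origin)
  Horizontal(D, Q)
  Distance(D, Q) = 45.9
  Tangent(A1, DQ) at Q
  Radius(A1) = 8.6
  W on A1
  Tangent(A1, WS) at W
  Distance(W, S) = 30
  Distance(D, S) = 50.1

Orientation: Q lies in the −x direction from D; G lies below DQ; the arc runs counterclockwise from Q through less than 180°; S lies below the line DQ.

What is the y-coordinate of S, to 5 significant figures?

-37.244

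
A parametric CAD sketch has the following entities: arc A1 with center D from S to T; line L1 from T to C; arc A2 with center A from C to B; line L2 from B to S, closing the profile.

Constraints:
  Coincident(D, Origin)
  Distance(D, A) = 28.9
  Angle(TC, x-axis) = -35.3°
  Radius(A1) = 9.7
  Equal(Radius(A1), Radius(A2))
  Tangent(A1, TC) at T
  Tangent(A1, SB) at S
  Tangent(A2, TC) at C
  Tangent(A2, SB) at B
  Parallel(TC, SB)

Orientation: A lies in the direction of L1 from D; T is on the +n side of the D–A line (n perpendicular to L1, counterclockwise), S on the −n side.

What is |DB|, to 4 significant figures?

30.48

Tangency of A1 to both parallel lines with radius 9.7 puts T and S at D ± 9.7·n: T = (5.605, 7.917), S = (-5.605, -7.917). Equal radii place C and B the same way about A: C = A + 9.7·n = (29.19, -8.784), B = A − 9.7·n = (17.98, -24.62). Then |DB| = |B − D| = 30.48.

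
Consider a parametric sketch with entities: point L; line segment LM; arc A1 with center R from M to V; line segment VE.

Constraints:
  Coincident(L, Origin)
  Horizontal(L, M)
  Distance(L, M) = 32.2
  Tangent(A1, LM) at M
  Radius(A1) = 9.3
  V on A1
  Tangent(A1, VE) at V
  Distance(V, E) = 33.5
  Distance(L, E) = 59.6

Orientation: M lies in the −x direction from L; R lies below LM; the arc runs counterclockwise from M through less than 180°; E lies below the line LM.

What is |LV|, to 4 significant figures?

42.53

Checks: |RV| = 9.300 ✓; ∠(RV, VE) = 90.00° ✓; |VE| = 33.50 ✓; |LE| = 59.60 ✓.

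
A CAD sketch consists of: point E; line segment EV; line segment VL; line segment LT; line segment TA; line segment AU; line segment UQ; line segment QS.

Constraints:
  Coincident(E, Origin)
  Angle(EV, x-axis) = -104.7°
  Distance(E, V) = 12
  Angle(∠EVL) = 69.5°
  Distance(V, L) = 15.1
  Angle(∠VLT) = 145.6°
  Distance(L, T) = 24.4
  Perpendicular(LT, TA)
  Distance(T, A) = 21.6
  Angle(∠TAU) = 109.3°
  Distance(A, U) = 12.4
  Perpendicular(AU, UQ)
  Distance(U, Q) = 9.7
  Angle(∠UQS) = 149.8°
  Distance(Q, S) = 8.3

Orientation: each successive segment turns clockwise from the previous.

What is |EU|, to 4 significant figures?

18.46

LT is perpendicular to TA, so TA runs at 20.40°; with |TA| = 21.6, A = (-3.644, 27.50). ∠TAU = 109.3° gives AU at -50.30° from the x-axis; with |AU| = 12.4, U = (4.277, 17.96). Then |EU| = |U − E| = 18.46.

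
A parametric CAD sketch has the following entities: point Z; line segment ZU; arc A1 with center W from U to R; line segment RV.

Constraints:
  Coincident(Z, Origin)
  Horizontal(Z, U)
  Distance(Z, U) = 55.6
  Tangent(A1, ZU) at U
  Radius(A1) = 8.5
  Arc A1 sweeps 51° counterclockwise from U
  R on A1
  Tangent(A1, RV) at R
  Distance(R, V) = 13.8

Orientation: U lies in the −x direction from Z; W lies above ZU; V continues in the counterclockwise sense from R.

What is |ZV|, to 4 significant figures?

42.63

Z is at the origin; ZU is horizontal with |ZU| = 55.6 and U on the −x side, so U = (-55.60, 0.000). A1 meets ZU tangentially, so WU is at right angles to ZU, so W = U + (0, 8.5) = (-55.60, 8.500). On A1, U sits at bearing -90° from W; a 51° counterclockwise sweep puts R at bearing -39°, so R = W + 8.5·(cos -39°, sin -39°) = (-48.99, 3.151). A1 meets RV tangentially, so WR is at right angles to RV, so RV runs along (−sin -39°, cos -39°); with |RV| = 13.8, V = (-40.31, 13.88). Then |ZV| = |V − Z| = 42.63.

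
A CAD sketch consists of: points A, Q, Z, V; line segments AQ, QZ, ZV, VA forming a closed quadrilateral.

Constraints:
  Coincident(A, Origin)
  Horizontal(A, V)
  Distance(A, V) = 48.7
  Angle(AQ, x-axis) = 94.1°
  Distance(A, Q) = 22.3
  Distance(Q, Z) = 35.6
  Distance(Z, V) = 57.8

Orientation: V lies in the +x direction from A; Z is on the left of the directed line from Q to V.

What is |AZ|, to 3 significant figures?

54.3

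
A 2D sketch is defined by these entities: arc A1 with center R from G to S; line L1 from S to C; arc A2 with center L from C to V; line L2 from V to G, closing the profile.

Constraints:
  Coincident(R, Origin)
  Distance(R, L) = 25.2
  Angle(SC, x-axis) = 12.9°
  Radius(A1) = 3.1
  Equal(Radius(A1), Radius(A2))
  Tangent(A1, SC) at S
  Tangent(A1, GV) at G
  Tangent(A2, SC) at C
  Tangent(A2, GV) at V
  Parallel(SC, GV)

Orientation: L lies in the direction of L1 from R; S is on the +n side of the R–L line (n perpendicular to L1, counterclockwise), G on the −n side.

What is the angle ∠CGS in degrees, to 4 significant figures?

76.18°

Tangency of A1 to both parallel lines with radius 3.1 puts S and G at R ± 3.1·n: S = (-0.6921, 3.022), G = (0.6921, -3.022). Equal radii place C and V the same way about L: C = L + 3.1·n = (23.87, 8.648), V = L − 3.1·n = (25.26, 2.604). Then cos ∠CGS = GC·GS / (|GC||GS|), giving 76.18°.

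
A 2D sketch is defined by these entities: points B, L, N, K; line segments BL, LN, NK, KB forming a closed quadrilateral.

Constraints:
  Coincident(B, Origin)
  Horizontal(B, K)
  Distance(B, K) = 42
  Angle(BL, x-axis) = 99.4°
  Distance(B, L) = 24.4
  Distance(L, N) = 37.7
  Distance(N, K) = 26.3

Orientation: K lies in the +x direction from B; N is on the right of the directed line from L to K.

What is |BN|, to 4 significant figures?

18.33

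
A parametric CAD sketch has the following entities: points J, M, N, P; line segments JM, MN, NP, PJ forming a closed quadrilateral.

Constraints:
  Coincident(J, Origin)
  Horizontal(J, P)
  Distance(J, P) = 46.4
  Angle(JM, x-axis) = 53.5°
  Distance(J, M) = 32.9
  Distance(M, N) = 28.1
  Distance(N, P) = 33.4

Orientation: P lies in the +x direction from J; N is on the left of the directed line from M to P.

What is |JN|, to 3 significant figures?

57.5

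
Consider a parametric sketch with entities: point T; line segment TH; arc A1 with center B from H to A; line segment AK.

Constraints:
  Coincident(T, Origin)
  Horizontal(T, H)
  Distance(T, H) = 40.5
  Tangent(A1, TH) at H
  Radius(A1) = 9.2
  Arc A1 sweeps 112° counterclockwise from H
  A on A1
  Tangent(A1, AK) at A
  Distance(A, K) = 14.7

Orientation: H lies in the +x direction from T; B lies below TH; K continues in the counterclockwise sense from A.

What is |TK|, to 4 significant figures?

45.77

On A1, H sits at bearing 90° from B; a 112° counterclockwise sweep puts A at bearing 202°, so A = B + 9.2·(cos 202°, sin 202°) = (31.97, -12.65). Tangency of A1 to AK means the radius BA is perpendicular to AK, so AK runs along (−sin 202°, cos 202°); with |AK| = 14.7, K = (37.48, -26.28). Then |TK| = |K − T| = 45.77.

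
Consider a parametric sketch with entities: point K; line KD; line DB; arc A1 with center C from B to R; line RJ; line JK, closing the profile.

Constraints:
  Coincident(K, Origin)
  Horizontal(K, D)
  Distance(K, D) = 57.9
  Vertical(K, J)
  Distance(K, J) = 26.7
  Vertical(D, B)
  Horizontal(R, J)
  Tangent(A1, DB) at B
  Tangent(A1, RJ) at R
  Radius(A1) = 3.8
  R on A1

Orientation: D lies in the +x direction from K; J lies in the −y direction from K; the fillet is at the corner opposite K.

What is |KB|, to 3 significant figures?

62.3

K is at the origin; K and D share the same y with |KD| = 57.9 and D on the +x side, so D = (57.9, 0.00). K and J share the same x with |KJ| = 26.7 and J on the −y side, so J = (0.00, -26.7). The virtual corner opposite K is at (57.9, -26.7). Tangency of A1 to DB means the radius CB is perpendicular to DB and the tangent condition forces CR to be normal to RJ, with radius 3.8, so the center C sits 3.8 in from both sides at C = (54.1, -22.9). That places the tangent points at B = (57.9, -22.9) on DB and R = (54.1, -26.7) on RJ. Then |KB| = |B − K| = 62.3.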